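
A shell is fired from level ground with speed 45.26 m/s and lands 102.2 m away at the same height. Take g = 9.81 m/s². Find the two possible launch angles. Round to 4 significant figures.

14.65° and 75.35°

Level-ground range: R = v₀² sin(2θ)/g ⇒ sin 2θ = R g / v₀² = 102.2×9.81/45.26² = 0.4894.
2θ = arcsin(0.4894) = 29.301° or 180° − 29.301° = 150.699°.
So θ = 14.65° or θ = 75.35°.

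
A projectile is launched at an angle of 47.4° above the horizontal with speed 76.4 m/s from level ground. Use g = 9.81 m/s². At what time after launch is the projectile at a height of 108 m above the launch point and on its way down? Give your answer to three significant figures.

9.03 s

v_y0 = 76.4 sin 47.4° = 56.24 m/s.
Set y = v_y0 t − ½ g t² = 108: 4.905 t² − 56.24 t + 108 = 0.
t = [56.24 ± √(3163 − 2119)] / 9.81 = (56.24 ± 32.31) / 9.81, giving t = 2.44 s or t = 9.03 s.
On the way down corresponds to the larger root: t = 9.03 s.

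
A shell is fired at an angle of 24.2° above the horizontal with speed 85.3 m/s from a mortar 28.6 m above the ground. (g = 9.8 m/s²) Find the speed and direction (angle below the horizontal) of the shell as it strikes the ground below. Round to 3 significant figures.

88.5 m/s at 28.5° below the horizontal

v_x = 85.3 cos 24.2° = 77.80 m/s (constant).
|v_y| at impact = √((34.97)² + 2×9.8×28.6) = 42.23 m/s.
Speed = √(77.80² + 42.23²) = 88.5 m/s; angle = arctan(42.23/77.80) = 28.5° below horizontal.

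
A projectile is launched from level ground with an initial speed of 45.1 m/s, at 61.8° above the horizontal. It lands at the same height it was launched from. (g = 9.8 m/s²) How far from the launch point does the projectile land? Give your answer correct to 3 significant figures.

173 m

Components: v_x = 45.1 cos 61.8° = 21.31 m/s, v_y = 45.1 sin 61.8° = 39.75 m/s.
Time of flight (same landing height): t = 2 v_y / g = 2 × 39.75 / 9.8 = 8.112 s.
Range: R = v_x · t = 21.31 × 8.112 = 173 m.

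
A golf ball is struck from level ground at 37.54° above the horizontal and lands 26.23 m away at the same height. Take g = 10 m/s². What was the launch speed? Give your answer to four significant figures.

16.48 m/s

On level ground, R = v₀² sin(2θ) / g, so v₀ = √(R g / sin 2θ).
sin(2 × 37.54°) = 0.9663.
v₀ = √(26.23 × 10 / 0.9663) = √271.45 = 16.48 m/s.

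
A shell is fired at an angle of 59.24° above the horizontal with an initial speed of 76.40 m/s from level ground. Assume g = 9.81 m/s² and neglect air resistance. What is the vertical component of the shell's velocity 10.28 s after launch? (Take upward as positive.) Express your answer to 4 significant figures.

-35.19 m/s

Initial vertical component: v_y0 = 76.40 sin 59.24° = 65.652 m/s.
v_y(t) = v_y0 − g t = 65.652 − 9.81 × 10.28 = -35.19 m/s.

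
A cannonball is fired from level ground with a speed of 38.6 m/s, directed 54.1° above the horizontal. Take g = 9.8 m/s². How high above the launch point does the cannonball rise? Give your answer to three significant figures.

49.9 m

Vertical component of launch velocity: v_y = 38.6 sin 54.1° = 31.27 m/s.
At the highest point the vertical velocity is zero, so v_y² = 2 g h_max.
h_max = (31.27)² / (2 × 9.8) = 977.8 / 19.60 = 49.9 m.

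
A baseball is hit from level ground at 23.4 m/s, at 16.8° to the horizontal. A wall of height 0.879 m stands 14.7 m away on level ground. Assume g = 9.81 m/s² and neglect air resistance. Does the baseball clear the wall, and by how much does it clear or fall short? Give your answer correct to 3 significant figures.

v_x = 23.4 cos 16.8° = 22.40 m/s; v_y0 = 23.4 sin 16.8° = 6.763 m/s.
Time to reach the wall: t = 14.7 / 22.40 = 0.6562 s.
Height at that point: y = 6.763×0.6562 − 4.905×0.6562² = 2.326 m.
That is 2.326 − 0.879 = 1.45 m above the top of the wall, so the baseball clears it.

Yes — it clears the wall by 1.45 m.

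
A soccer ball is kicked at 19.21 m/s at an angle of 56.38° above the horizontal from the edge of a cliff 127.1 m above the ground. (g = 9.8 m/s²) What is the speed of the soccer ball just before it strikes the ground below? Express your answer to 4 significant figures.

v_x = 19.21 cos 56.38° = 10.636 m/s is unchanged throughout.
For the vertical component, v_y² = v_y0² + 2 g h = (15.997)² + 2×9.8×127.1 = 2747.1, so |v_y| = 52.413 m/s.
Impact speed = √(v_x² + v_y²) = √(113.12 + 2747.1) = 53.48 m/s.

53.48 m/s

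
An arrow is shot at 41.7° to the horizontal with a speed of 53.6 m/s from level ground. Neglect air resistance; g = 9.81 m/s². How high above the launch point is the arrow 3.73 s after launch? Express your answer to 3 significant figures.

v_y0 = 53.6 sin 41.7° = 35.66 m/s.
y(t) = v_y0 t − ½ g t² = 35.66×3.73 − 4.905×3.73² = 64.8 m.

64.8 m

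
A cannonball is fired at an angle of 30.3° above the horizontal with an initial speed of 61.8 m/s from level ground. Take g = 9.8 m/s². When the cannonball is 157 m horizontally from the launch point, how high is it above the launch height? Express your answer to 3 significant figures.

49.3 m

v_x = 61.8 cos 30.3° = 53.36 m/s, v_y0 = 61.8 sin 30.3° = 31.18 m/s.
Time to reach x = 157 m: t = x / v_x = 157 / 53.36 = 2.942 s.
y = v_y0 t − ½ g t² = 31.18×2.942 − 4.900×2.942² = 49.3 m.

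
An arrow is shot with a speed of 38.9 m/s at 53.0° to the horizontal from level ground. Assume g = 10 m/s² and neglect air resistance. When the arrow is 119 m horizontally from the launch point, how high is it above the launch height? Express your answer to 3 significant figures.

v_x = 38.9 cos 53.0° = 23.41 m/s, v_y0 = 38.9 sin 53.0° = 31.07 m/s.
Time to reach x = 119 m: t = x / v_x = 119 / 23.41 = 5.083 s.
y = v_y0 t − ½ g t² = 31.07×5.083 − 5.000×5.083² = 28.7 m.

28.7 m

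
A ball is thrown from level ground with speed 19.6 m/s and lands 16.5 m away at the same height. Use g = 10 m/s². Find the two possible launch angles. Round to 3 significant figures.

12.7° and 77.3°

Level-ground range: R = v₀² sin(2θ)/g ⇒ sin 2θ = R g / v₀² = 16.5×10/19.6² = 0.4295.
2θ = arcsin(0.4295) = 25.44° or 180° − 25.44° = 154.56°.
So θ = 12.7° or θ = 77.3°.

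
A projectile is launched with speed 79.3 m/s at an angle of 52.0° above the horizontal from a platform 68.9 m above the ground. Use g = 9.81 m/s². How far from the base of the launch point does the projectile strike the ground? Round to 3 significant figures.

Components: v_x = 79.3 cos 52.0° = 48.82 m/s, v_y = 79.3 sin 52.0° = 62.49 m/s.
Vertical: 0 = 68.9 + 62.49 t − ½(9.81) t² ⇒ 4.905 t² − 62.49 t − 68.9 = 0.
t = [62.49 + √(3905 + 1352)] / 9.810 = 13.76 s.
Horizontal: R = v_x · t = 48.82 × 13.76 = 672 m.

672 m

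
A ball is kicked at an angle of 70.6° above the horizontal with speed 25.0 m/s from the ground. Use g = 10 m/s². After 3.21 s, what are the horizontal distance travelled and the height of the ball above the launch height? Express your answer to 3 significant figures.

v_x = 25.0 cos 70.6° = 8.304 m/s; v_y0 = 25.0 sin 70.6° = 23.58 m/s.
x = v_x t = 8.304 × 3.21 = 26.7 m.
y = v_y0 t − ½ g t² = 23.58×3.21 − 5.000×3.21² = 24.2 m.

x = 26.7 m, y = 24.2 m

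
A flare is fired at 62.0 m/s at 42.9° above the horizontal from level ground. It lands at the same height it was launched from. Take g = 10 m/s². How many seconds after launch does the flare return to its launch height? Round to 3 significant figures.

Vertical component: v_y = 62.0 sin 42.9° = 42.20 m/s.
For a projectile landing at launch height, time of flight is t = 2 v_y / g = 2 × 42.20 / 10 = 8.44 s.

8.44 s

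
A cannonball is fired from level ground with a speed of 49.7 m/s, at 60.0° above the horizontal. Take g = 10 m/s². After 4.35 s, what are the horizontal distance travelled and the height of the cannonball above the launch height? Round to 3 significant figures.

v_x = 49.7 cos 60.0° = 24.85 m/s; v_y0 = 49.7 sin 60.0° = 43.04 m/s.
x = v_x t = 24.85 × 4.35 = 108 m.
y = v_y0 t − ½ g t² = 43.04×4.35 − 5.000×4.35² = 92.6 m.

x = 108 m, y = 92.6 m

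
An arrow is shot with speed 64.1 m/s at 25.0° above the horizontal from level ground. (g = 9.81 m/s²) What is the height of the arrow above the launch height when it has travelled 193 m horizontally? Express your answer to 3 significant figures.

v_x = 64.1 cos 25.0° = 58.09 m/s, v_y0 = 64.1 sin 25.0° = 27.09 m/s.
Time to reach x = 193 m: t = x / v_x = 193 / 58.09 = 3.322 s.
y = v_y0 t − ½ g t² = 27.09×3.322 − 4.905×3.322² = 35.9 m.

35.9 m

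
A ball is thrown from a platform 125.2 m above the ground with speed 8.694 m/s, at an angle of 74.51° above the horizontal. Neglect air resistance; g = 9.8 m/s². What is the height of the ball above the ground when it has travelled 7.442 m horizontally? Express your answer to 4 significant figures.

101.7 m

v_x = 8.694 cos 74.51° = 2.3219 m/s, v_y0 = 8.694 sin 74.51° = 8.3782 m/s.
Time to reach x = 7.442 m: t = x / v_x = 7.442 / 2.3219 = 3.2051 s.
y = 125.2 + v_y0 t − ½ g t² = 125.2 + 8.3782×3.2051 − 4.900×3.2051² = 101.7 m.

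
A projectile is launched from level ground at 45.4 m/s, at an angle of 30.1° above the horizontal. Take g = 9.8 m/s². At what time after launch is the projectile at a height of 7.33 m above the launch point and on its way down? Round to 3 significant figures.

4.30 s

v_y0 = 45.4 sin 30.1° = 22.77 m/s.
Set y = v_y0 t − ½ g t² = 7.33: 4.900 t² − 22.77 t + 7.33 = 0.
t = [22.77 ± √(518.5 − 143.7)] / 9.8 = (22.77 ± 19.36) / 9.8, giving t = 0.348 s or t = 4.30 s.
On the way down corresponds to the larger root: t = 4.30 s.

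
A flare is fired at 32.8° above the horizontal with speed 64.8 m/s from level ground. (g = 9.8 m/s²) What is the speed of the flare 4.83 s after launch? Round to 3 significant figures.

v_x = 64.8 cos 32.8° = 54.47 m/s (constant).
v_y(t) = 64.8 sin 32.8° − g t = 35.10 − 9.8 × 4.83 = -12.23 m/s.
Speed = √(v_x² + v_y²) = √(2967 + 149.6) = 55.8 m/s.

55.8 m/s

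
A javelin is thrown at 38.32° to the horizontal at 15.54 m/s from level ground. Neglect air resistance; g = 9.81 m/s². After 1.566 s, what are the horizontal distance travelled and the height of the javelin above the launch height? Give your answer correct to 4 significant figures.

x = 19.09 m, y = 3.061 m

v_x = 15.54 cos 38.32° = 12.192 m/s; v_y0 = 15.54 sin 38.32° = 9.6356 m/s.
x = v_x t = 12.192 × 1.566 = 19.09 m.
y = v_y0 t − ½ g t² = 9.6356×1.566 − 4.905×1.566² = 3.061 m.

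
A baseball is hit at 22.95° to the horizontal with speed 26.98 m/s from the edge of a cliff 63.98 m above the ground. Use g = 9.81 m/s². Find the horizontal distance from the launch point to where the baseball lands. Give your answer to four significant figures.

Components: v_x = 26.98 cos 22.95° = 24.844 m/s, v_y = 26.98 sin 22.95° = 10.520 m/s.
Vertical: 0 = 63.98 + 10.520 t − ½(9.81) t² ⇒ 4.905 t² − 10.520 t − 63.98 = 0.
t = [10.520 + √(110.67 + 1255.3)] / 9.810 = 4.8399 s.
Horizontal: R = v_x · t = 24.844 × 4.8399 = 120.2 m.

120.2 m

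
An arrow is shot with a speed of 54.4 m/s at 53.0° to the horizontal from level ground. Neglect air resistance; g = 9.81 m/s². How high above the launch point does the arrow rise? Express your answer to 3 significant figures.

Vertical component of launch velocity: v_y = 54.4 sin 53.0° = 43.45 m/s.
At the highest point the vertical velocity is zero, so v_y² = 2 g h_max.
h_max = (43.45)² / (2 × 9.81) = 1888 / 19.62 = 96.2 m.

96.2 m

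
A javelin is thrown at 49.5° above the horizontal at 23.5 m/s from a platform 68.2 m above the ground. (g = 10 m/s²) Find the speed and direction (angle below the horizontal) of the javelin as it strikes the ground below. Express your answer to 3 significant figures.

v_x = 23.5 cos 49.5° = 15.26 m/s (constant).
|v_y| at impact = √((17.87)² + 2×10×68.2) = 41.03 m/s.
Speed = √(15.26² + 41.03²) = 43.8 m/s; angle = arctan(41.03/15.26) = 69.6° below horizontal.

43.8 m/s at 69.6° below the horizontal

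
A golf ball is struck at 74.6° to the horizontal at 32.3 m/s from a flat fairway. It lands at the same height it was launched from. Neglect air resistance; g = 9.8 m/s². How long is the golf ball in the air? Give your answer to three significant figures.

Vertical component: v_y = 32.3 sin 74.6° = 31.14 m/s.
For a projectile landing at launch height, time of flight is t = 2 v_y / g = 2 × 31.14 / 9.8 = 6.36 s.

6.36 s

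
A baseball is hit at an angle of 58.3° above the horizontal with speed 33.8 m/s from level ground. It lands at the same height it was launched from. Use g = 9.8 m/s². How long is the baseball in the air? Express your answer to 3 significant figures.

5.87 s

Vertical component: v_y = 33.8 sin 58.3° = 28.76 m/s.
For a projectile landing at launch height, time of flight is t = 2 v_y / g = 2 × 28.76 / 9.8 = 5.87 s.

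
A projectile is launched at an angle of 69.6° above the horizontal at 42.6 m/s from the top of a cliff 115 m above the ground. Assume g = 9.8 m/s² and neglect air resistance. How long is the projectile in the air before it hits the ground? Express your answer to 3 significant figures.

Vertical component: v_y = 42.6 sin 69.6° = 39.93 m/s.
Taking up as positive with launch at y = 115 m, landing at y = 0: 0 = 115 + 39.93 t − ½(9.8) t².
Solving 4.900 t² − 39.93 t − 115 = 0 gives t = [39.93 + √(39.93² + 4·4.900·115)] / 9.800 = 10.4 s.

10.4 s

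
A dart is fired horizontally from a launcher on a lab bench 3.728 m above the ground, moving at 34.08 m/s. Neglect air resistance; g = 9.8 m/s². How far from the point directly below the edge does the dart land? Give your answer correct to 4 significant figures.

Initial vertical velocity is zero, so the fall time comes from h = ½ g t²: t = √(2 × 3.728 / 9.8) = 0.87225 s.
Horizontal motion is uniform at 34.08 m/s, so x = 34.08 × 0.87225 = 29.73 m.

29.73 m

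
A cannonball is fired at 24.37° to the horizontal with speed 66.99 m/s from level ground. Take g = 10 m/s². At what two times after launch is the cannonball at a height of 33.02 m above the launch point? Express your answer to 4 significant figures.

v_y0 = 66.99 sin 24.37° = 27.642 m/s.
Set y = v_y0 t − ½ g t² = 33.02: 5.000 t² − 27.642 t + 33.02 = 0.
t = [27.642 ± √(764.08 − 660.40)] / 10 = (27.642 ± 10.182) / 10, giving t = 1.746 s or t = 3.782 s.
So the cannonball is at 33.02 m at t = 1.746 s (rising) and t = 3.782 s (falling).

1.746 s and 3.782 s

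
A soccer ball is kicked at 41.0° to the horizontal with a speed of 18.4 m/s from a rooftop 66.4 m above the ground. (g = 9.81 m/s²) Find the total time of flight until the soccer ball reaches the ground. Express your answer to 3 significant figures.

Vertical component: v_y = 18.4 sin 41.0° = 12.07 m/s.
Taking up as positive with launch at y = 66.4 m, landing at y = 0: 0 = 66.4 + 12.07 t − ½(9.81) t².
Solving 4.905 t² − 12.07 t − 66.4 = 0 gives t = [12.07 + √(12.07² + 4·4.905·66.4)] / 9.810 = 5.11 s.

5.11 s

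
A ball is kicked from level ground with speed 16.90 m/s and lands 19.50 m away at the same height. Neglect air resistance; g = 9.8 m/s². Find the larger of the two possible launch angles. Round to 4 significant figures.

69.00°

Level-ground range: R = v₀² sin(2θ)/g ⇒ sin 2θ = R g / v₀² = 19.50×9.8/16.90² = 0.6691.
2θ = arcsin(0.6691) = 41.998° or 180° − 41.998° = 138.002°.
So θ = 21.00° or θ = 69.00°.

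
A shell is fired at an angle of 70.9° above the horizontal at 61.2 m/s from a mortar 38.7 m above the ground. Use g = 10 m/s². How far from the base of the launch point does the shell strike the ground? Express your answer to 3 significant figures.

Components: v_x = 61.2 cos 70.9° = 20.03 m/s, v_y = 61.2 sin 70.9° = 57.83 m/s.
Vertical: 0 = 38.7 + 57.83 t − ½(10) t² ⇒ 5.000 t² − 57.83 t − 38.7 = 0.
t = [57.83 + √(3344 + 774.0)] / 10.00 = 12.20 s.
Horizontal: R = v_x · t = 20.03 × 12.20 = 244 m.

244 m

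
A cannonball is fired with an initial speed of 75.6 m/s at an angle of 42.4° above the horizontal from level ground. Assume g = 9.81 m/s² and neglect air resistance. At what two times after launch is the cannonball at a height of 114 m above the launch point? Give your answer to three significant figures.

3.26 s and 7.14 s

v_y0 = 75.6 sin 42.4° = 50.98 m/s.
Set y = v_y0 t − ½ g t² = 114: 4.905 t² − 50.98 t + 114 = 0.
t = [50.98 ± √(2599 − 2237)] / 9.81 = (50.98 ± 19.03) / 9.81, giving t = 3.26 s or t = 7.14 s.
So the cannonball is at 114 m at t = 3.26 s (rising) and t = 7.14 s (falling).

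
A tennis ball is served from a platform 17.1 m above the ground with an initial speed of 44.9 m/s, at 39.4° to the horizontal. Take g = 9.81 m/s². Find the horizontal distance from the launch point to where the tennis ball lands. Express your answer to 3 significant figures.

Components: v_x = 44.9 cos 39.4° = 34.70 m/s, v_y = 44.9 sin 39.4° = 28.50 m/s.
Vertical: 0 = 17.1 + 28.50 t − ½(9.81) t² ⇒ 4.905 t² − 28.50 t − 17.1 = 0.
t = [28.50 + √(812.2 + 335.5)] / 9.810 = 6.359 s.
Horizontal: R = v_x · t = 34.70 × 6.359 = 221 m.

221 m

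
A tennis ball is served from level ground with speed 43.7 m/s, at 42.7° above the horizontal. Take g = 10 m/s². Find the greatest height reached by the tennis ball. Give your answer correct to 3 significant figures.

Vertical component of launch velocity: v_y = 43.7 sin 42.7° = 29.64 m/s.
At the highest point the vertical velocity is zero, so v_y² = 2 g h_max.
h_max = (29.64)² / (2 × 10) = 878.5 / 20.00 = 43.9 m.

43.9 m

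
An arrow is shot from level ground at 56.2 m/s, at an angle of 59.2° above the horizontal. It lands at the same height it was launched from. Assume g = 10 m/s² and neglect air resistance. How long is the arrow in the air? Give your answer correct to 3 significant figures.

Vertical component: v_y = 56.2 sin 59.2° = 48.27 m/s.
For a projectile landing at launch height, time of flight is t = 2 v_y / g = 2 × 48.27 / 10 = 9.65 s.

9.65 s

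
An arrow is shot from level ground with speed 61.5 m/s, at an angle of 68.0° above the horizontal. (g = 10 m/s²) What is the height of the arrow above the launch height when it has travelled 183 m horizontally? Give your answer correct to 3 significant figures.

v_x = 61.5 cos 68.0° = 23.04 m/s, v_y0 = 61.5 sin 68.0° = 57.02 m/s.
Time to reach x = 183 m: t = x / v_x = 183 / 23.04 = 7.943 s.
y = v_y0 t − ½ g t² = 57.02×7.943 − 5.000×7.943² = 137 m.

137 m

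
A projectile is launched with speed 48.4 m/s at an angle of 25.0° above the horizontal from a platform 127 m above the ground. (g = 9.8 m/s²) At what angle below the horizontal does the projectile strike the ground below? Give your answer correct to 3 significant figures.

v_x = 48.4 cos 25.0° = 43.87 m/s.
At impact |v_y| = √(v_y0² + 2 g h) = √(20.45² + 2×9.8×127) = 53.92 m/s.
Angle below horizontal = arctan(|v_y| / v_x) = arctan(53.92 / 43.87) = 50.9°.

50.9°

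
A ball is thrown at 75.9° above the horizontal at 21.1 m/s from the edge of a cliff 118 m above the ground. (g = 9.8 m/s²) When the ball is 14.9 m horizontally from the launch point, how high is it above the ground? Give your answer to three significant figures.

136 m

v_x = 21.1 cos 75.9° = 5.140 m/s, v_y0 = 21.1 sin 75.9° = 20.46 m/s.
Time to reach x = 14.9 m: t = x / v_x = 14.9 / 5.140 = 2.899 s.
y = 118 + v_y0 t − ½ g t² = 118 + 20.46×2.899 − 4.900×2.899² = 136 m.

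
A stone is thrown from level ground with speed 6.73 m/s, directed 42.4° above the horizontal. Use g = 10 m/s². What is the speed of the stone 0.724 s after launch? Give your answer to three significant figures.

v_x = 6.73 cos 42.4° = 4.970 m/s (constant).
v_y(t) = 6.73 sin 42.4° − g t = 4.538 − 10 × 0.724 = -2.702 m/s.
Speed = √(v_x² + v_y²) = √(24.70 + 7.301) = 5.66 m/s.

5.66 m/s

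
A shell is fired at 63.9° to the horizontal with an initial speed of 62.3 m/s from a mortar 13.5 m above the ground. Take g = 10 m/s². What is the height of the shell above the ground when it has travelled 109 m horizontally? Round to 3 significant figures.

157 m

v_x = 62.3 cos 63.9° = 27.41 m/s, v_y0 = 62.3 sin 63.9° = 55.95 m/s.
Time to reach x = 109 m: t = x / v_x = 109 / 27.41 = 3.977 s.
y = 13.5 + v_y0 t − ½ g t² = 13.5 + 55.95×3.977 − 5.000×3.977² = 157 m.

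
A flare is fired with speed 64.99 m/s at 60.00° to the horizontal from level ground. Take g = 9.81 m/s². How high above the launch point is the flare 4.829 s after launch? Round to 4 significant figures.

v_y0 = 64.99 sin 60.00° = 56.283 m/s.
y(t) = v_y0 t − ½ g t² = 56.283×4.829 − 4.905×4.829² = 157.4 m.

157.4 m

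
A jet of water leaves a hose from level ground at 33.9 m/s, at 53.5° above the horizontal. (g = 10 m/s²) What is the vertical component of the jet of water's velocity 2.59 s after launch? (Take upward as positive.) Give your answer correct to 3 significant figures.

1.35 m/s

Initial vertical component: v_y0 = 33.9 sin 53.5° = 27.25 m/s.
v_y(t) = v_y0 − g t = 27.25 − 10 × 2.59 = 1.35 m/s.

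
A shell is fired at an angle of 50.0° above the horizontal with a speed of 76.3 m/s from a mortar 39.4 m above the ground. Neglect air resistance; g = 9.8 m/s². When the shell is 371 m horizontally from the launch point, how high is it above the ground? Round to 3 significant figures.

201 m

v_x = 76.3 cos 50.0° = 49.04 m/s, v_y0 = 76.3 sin 50.0° = 58.45 m/s.
Time to reach x = 371 m: t = x / v_x = 371 / 49.04 = 7.565 s.
y = 39.4 + v_y0 t − ½ g t² = 39.4 + 58.45×7.565 − 4.900×7.565² = 201 m.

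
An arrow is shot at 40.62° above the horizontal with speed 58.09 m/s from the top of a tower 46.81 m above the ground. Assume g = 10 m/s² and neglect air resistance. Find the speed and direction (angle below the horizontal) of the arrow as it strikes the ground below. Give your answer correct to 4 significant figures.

v_x = 58.09 cos 40.62° = 44.093 m/s (constant).
|v_y| at impact = √((37.819)² + 2×10×46.81) = 48.646 m/s.
Speed = √(44.093² + 48.646²) = 65.66 m/s; angle = arctan(48.646/44.093) = 47.81° below horizontal.

65.66 m/s at 47.81° below the horizontal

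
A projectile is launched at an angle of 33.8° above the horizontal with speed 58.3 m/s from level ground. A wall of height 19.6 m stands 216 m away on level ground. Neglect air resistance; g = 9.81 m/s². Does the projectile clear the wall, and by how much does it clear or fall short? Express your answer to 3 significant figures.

Yes — it clears the wall by 27.5 m.

v_x = 58.3 cos 33.8° = 48.45 m/s; v_y0 = 58.3 sin 33.8° = 32.43 m/s.
Time to reach the wall: t = 216 / 48.45 = 4.458 s.
Height at that point: y = 32.43×4.458 − 4.905×4.458² = 47.09 m.
That is 47.09 − 19.6 = 27.5 m above the top of the wall, so the projectile clears it.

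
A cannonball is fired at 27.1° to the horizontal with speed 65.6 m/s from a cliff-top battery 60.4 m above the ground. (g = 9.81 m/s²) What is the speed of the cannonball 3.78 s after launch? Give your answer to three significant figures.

v_x = 65.6 cos 27.1° = 58.40 m/s (constant).
v_y(t) = 65.6 sin 27.1° − g t = 29.88 − 9.81 × 3.78 = -7.202 m/s.
Speed = √(v_x² + v_y²) = √(3411 + 51.87) = 58.8 m/s.

58.8 m/s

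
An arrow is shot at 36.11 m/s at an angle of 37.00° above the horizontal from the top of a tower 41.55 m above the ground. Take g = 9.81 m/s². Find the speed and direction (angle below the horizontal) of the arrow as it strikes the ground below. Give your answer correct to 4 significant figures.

46.03 m/s at 51.21° below the horizontal

v_x = 36.11 cos 37.00° = 28.839 m/s (constant).
|v_y| at impact = √((21.732)² + 2×9.81×41.55) = 35.882 m/s.
Speed = √(28.839² + 35.882²) = 46.03 m/s; angle = arctan(35.882/28.839) = 51.21° below horizontal.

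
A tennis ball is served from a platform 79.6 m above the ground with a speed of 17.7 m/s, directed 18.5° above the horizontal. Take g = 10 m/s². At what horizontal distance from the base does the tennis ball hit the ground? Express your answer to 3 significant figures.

Components: v_x = 17.7 cos 18.5° = 16.79 m/s, v_y = 17.7 sin 18.5° = 5.616 m/s.
Vertical: 0 = 79.6 + 5.616 t − ½(10) t² ⇒ 5.000 t² − 5.616 t − 79.6 = 0.
t = [5.616 + √(31.54 + 1592)] / 10.00 = 4.591 s.
Horizontal: R = v_x · t = 16.79 × 4.591 = 77.1 m.

77.1 m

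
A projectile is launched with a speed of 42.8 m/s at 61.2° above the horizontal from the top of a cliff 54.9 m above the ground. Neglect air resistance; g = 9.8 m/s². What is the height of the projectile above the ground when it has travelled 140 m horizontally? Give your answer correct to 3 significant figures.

83.7 m

v_x = 42.8 cos 61.2° = 20.62 m/s, v_y0 = 42.8 sin 61.2° = 37.51 m/s.
Time to reach x = 140 m: t = x / v_x = 140 / 20.62 = 6.790 s.
y = 54.9 + v_y0 t − ½ g t² = 54.9 + 37.51×6.790 − 4.900×6.790² = 83.7 m.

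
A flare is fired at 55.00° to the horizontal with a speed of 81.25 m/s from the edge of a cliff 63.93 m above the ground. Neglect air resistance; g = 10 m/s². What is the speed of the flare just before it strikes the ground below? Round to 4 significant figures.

88.77 m/s

v_x = 81.25 cos 55.00° = 46.603 m/s is unchanged throughout.
For the vertical component, v_y² = v_y0² + 2 g h = (66.556)² + 2×10×63.93 = 5708.3, so |v_y| = 75.553 m/s.
Impact speed = √(v_x² + v_y²) = √(2171.8 + 5708.3) = 88.77 m/s.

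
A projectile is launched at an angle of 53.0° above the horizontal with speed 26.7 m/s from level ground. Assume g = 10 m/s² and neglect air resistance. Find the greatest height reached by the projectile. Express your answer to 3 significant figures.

Vertical component of launch velocity: v_y = 26.7 sin 53.0° = 21.32 m/s.
At the highest point the vertical velocity is zero, so v_y² = 2 g h_max.
h_max = (21.32)² / (2 × 10) = 454.5 / 20.00 = 22.7 m.

22.7 m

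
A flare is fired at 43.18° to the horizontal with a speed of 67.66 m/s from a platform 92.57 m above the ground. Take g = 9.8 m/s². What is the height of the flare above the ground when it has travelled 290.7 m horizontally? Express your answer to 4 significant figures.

v_x = 67.66 cos 43.18° = 49.338 m/s, v_y0 = 67.66 sin 43.18° = 46.299 m/s.
Time to reach x = 290.7 m: t = x / v_x = 290.7 / 49.338 = 5.8920 s.
y = 92.57 + v_y0 t − ½ g t² = 92.57 + 46.299×5.8920 − 4.900×5.8920² = 195.3 m.

195.3 m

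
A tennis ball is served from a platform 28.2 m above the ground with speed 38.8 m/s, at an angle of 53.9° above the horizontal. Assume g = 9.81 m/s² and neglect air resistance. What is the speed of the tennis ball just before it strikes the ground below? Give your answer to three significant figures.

v_x = 38.8 cos 53.9° = 22.86 m/s is unchanged throughout.
For the vertical component, v_y² = v_y0² + 2 g h = (31.35)² + 2×9.81×28.2 = 1536, so |v_y| = 39.19 m/s.
Impact speed = √(v_x² + v_y²) = √(522.6 + 1536) = 45.4 m/s.

45.4 m/s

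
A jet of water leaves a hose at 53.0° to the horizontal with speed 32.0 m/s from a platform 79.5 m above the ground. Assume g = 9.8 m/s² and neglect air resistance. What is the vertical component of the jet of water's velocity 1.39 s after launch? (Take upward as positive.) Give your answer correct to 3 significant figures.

Initial vertical component: v_y0 = 32.0 sin 53.0° = 25.56 m/s.
v_y(t) = v_y0 − g t = 25.56 − 9.8 × 1.39 = 11.9 m/s.

11.9 m/s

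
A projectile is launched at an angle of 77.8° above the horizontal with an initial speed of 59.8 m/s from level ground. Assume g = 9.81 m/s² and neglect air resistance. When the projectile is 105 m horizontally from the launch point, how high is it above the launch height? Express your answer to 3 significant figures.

147 m

v_x = 59.8 cos 77.8° = 12.64 m/s, v_y0 = 59.8 sin 77.8° = 58.45 m/s.
Time to reach x = 105 m: t = x / v_x = 105 / 12.64 = 8.307 s.
y = v_y0 t − ½ g t² = 58.45×8.307 − 4.905×8.307² = 147 m.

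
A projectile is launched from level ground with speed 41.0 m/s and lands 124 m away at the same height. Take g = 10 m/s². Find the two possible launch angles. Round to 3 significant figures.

23.8° and 66.2°

Level-ground range: R = v₀² sin(2θ)/g ⇒ sin 2θ = R g / v₀² = 124×10/41.0² = 0.7377.
2θ = arcsin(0.7377) = 47.54° or 180° − 47.54° = 132.46°.
So θ = 23.8° or θ = 66.2°.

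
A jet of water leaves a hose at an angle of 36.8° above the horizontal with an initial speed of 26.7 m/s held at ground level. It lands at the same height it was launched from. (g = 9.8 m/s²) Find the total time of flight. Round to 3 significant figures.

3.26 s

Vertical component: v_y = 26.7 sin 36.8° = 15.99 m/s.
For a projectile landing at launch height, time of flight is t = 2 v_y / g = 2 × 15.99 / 9.8 = 3.26 s.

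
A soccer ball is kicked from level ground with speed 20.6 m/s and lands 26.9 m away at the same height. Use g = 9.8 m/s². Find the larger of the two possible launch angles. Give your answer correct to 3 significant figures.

70.8°

Level-ground range: R = v₀² sin(2θ)/g ⇒ sin 2θ = R g / v₀² = 26.9×9.8/20.6² = 0.6212.
2θ = arcsin(0.6212) = 38.40° or 180° − 38.40° = 141.60°.
So θ = 19.2° or θ = 70.8°.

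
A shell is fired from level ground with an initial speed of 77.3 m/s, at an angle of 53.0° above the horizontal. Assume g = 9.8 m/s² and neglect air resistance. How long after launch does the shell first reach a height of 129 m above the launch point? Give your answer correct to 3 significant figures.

v_y0 = 77.3 sin 53.0° = 61.73 m/s.
Set y = v_y0 t − ½ g t² = 129: 4.900 t² − 61.73 t + 129 = 0.
t = [61.73 ± √(3811 − 2528)] / 9.8 = (61.73 ± 35.82) / 9.8, giving t = 2.64 s or t = 9.95 s.
The shell is on the way up at the first time, so t = 2.64 s.

2.64 s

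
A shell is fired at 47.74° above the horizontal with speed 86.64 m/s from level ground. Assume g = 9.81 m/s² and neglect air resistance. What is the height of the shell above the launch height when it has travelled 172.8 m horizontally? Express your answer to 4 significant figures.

147.0 m

v_x = 86.64 cos 47.74° = 58.265 m/s, v_y0 = 86.64 sin 47.74° = 64.122 m/s.
Time to reach x = 172.8 m: t = x / v_x = 172.8 / 58.265 = 2.9658 s.
y = v_y0 t − ½ g t² = 64.122×2.9658 − 4.905×2.9658² = 147.0 m.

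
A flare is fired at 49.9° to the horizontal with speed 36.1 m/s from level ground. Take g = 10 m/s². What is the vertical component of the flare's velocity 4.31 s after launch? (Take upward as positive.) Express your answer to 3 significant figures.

-15.5 m/s

Initial vertical component: v_y0 = 36.1 sin 49.9° = 27.61 m/s.
v_y(t) = v_y0 − g t = 27.61 − 10 × 4.31 = -15.5 m/s.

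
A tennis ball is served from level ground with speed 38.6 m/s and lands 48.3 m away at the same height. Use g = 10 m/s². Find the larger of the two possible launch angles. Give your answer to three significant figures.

Level-ground range: R = v₀² sin(2θ)/g ⇒ sin 2θ = R g / v₀² = 48.3×10/38.6² = 0.3242.
2θ = arcsin(0.3242) = 18.92° or 180° − 18.92° = 161.08°.
So θ = 9.46° or θ = 80.5°.

80.5°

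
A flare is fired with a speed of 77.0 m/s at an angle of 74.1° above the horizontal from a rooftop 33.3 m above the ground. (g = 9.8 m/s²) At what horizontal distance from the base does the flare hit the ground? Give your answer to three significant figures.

Components: v_x = 77.0 cos 74.1° = 21.09 m/s, v_y = 77.0 sin 74.1° = 74.05 m/s.
Vertical: 0 = 33.3 + 74.05 t − ½(9.8) t² ⇒ 4.900 t² − 74.05 t − 33.3 = 0.
t = [74.05 + √(5483 + 652.7)] / 9.800 = 15.55 s.
Horizontal: R = v_x · t = 21.09 × 15.55 = 328 m.

328 m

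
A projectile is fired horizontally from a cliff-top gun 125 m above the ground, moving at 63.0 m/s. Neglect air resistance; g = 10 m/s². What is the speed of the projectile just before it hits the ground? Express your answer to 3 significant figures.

80.4 m/s

Fall time: t = √(2 × 125 / 10) = 5.000 s.
At impact: v_x = 63.0 m/s (unchanged), v_y = g t = 10 × 5.000 = 50.00 m/s.
Speed = √(v_x² + v_y²) = √(3969 + 2500) = 80.4 m/s.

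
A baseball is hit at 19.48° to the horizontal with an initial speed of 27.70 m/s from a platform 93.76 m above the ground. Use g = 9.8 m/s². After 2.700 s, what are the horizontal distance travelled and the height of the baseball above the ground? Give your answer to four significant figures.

v_x = 27.70 cos 19.48° = 26.114 m/s; v_y0 = 27.70 sin 19.48° = 9.2373 m/s.
x = v_x t = 26.114 × 2.700 = 70.51 m.
y = 93.76 + v_y0 t − ½ g t² = 82.98 m.

x = 70.51 m, y = 82.98 m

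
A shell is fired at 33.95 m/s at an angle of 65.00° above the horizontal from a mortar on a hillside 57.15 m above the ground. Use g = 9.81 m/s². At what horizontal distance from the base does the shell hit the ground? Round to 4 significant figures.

111.5 m

Components: v_x = 33.95 cos 65.00° = 14.348 m/s, v_y = 33.95 sin 65.00° = 30.769 m/s.
Vertical: 0 = 57.15 + 30.769 t − ½(9.81) t² ⇒ 4.905 t² − 30.769 t − 57.15 = 0.
t = [30.769 + √(946.73 + 1121.3)] / 9.810 = 7.7721 s.
Horizontal: R = v_x · t = 14.348 × 7.7721 = 111.5 m.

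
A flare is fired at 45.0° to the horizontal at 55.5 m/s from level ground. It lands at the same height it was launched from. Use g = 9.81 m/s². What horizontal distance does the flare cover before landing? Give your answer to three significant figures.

Components: v_x = 55.5 cos 45.0° = 39.24 m/s, v_y = 55.5 sin 45.0° = 39.24 m/s.
Time of flight (same landing height): t = 2 v_y / g = 2 × 39.24 / 9.81 = 8.000 s.
Range: R = v_x · t = 39.24 × 8.000 = 314 m.

314 m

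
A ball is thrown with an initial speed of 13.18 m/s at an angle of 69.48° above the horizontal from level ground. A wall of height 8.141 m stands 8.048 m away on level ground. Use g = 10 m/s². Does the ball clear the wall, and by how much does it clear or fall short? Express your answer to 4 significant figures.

v_x = 13.18 cos 69.48° = 4.6200 m/s; v_y0 = 13.18 sin 69.48° = 12.344 m/s.
Time to reach the wall: t = 8.048 / 4.6200 = 1.7420 s.
Height at that point: y = 12.344×1.7420 − 5.000×1.7420² = 6.3304 m.
That is 8.141 − 6.3304 = 1.811 m below the top of the wall, so the ball does not clear it.

No — it falls 1.811 m short of clearing the wall.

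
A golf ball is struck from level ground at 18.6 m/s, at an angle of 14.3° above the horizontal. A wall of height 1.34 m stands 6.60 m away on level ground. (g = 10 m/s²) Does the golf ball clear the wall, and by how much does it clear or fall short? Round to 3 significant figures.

No — it falls 0.328 m short of clearing the wall.

v_x = 18.6 cos 14.3° = 18.02 m/s; v_y0 = 18.6 sin 14.3° = 4.594 m/s.
Time to reach the wall: t = 6.60 / 18.02 = 0.3663 s.
Height at that point: y = 4.594×0.3663 − 5.000×0.3663² = 1.012 m.
That is 1.34 − 1.012 = 0.328 m below the top of the wall, so the golf ball does not clear it.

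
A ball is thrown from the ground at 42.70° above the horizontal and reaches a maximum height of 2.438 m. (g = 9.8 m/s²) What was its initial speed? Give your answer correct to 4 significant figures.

10.19 m/s

At maximum height v_y = 0, so (v₀ sin θ)² = 2 g H.
v₀ sin 42.70° = √(2 × 9.8 × 2.438) = 6.9127 m/s.
v₀ = 6.9127 / sin 42.70° = 6.9127 / 0.6782 = 10.19 m/s.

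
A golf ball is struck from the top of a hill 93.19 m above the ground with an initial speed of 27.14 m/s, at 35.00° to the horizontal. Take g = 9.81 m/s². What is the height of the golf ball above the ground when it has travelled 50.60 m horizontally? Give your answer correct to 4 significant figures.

v_x = 27.14 cos 35.00° = 22.232 m/s, v_y0 = 27.14 sin 35.00° = 15.567 m/s.
Time to reach x = 50.60 m: t = x / v_x = 50.60 / 22.232 = 2.2760 s.
y = 93.19 + v_y0 t − ½ g t² = 93.19 + 15.567×2.2760 − 4.905×2.2760² = 103.2 m.

103.2 m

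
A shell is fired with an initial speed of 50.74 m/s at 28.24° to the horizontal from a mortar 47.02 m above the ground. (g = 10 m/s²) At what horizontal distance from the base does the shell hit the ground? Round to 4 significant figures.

Components: v_x = 50.74 cos 28.24° = 44.701 m/s, v_y = 50.74 sin 28.24° = 24.008 m/s.
Vertical: 0 = 47.02 + 24.008 t − ½(10) t² ⇒ 5.000 t² − 24.008 t − 47.02 = 0.
t = [24.008 + √(576.38 + 940.40)] / 10.00 = 6.2954 s.
Horizontal: R = v_x · t = 44.701 × 6.2954 = 281.4 m.

281.4 m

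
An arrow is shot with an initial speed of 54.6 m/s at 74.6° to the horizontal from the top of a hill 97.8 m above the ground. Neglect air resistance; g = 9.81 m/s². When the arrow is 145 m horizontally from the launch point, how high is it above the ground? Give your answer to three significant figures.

134 m

v_x = 54.6 cos 74.6° = 14.50 m/s, v_y0 = 54.6 sin 74.6° = 52.64 m/s.
Time to reach x = 145 m: t = x / v_x = 145 / 14.50 = 10.00 s.
y = 97.8 + v_y0 t − ½ g t² = 97.8 + 52.64×10.00 − 4.905×10.00² = 134 m.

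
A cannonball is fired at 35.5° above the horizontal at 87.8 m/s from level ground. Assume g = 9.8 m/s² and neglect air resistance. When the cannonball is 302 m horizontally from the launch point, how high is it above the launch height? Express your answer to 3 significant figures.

128 m

v_x = 87.8 cos 35.5° = 71.48 m/s, v_y0 = 87.8 sin 35.5° = 50.99 m/s.
Time to reach x = 302 m: t = x / v_x = 302 / 71.48 = 4.225 s.
y = v_y0 t − ½ g t² = 50.99×4.225 − 4.900×4.225² = 128 m.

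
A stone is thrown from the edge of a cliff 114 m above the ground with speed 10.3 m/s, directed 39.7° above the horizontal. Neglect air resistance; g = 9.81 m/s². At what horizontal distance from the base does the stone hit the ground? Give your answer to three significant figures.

43.9 m

Components: v_x = 10.3 cos 39.7° = 7.925 m/s, v_y = 10.3 sin 39.7° = 6.579 m/s.
Vertical: 0 = 114 + 6.579 t − ½(9.81) t² ⇒ 4.905 t² − 6.579 t − 114 = 0.
t = [6.579 + √(43.28 + 2237)] / 9.810 = 5.538 s.
Horizontal: R = v_x · t = 7.925 × 5.538 = 43.9 m.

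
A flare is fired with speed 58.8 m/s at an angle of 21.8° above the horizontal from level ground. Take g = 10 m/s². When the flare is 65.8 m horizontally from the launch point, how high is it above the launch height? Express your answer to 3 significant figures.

v_x = 58.8 cos 21.8° = 54.59 m/s, v_y0 = 58.8 sin 21.8° = 21.84 m/s.
Time to reach x = 65.8 m: t = x / v_x = 65.8 / 54.59 = 1.205 s.
y = v_y0 t − ½ g t² = 21.84×1.205 − 5.000×1.205² = 19.1 m.

19.1 m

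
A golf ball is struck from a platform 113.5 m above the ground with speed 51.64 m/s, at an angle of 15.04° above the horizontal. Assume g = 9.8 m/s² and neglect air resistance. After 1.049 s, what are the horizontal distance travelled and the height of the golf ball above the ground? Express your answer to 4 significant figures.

x = 52.31 m, y = 122.2 m

v_x = 51.64 cos 15.04° = 49.871 m/s; v_y0 = 51.64 sin 15.04° = 13.400 m/s.
x = v_x t = 49.871 × 1.049 = 52.31 m.
y = 113.5 + v_y0 t − ½ g t² = 122.2 m.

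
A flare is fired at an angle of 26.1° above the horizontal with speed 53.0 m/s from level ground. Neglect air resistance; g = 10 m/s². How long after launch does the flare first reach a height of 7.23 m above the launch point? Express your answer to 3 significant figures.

v_y0 = 53.0 sin 26.1° = 23.32 m/s.
Set y = v_y0 t − ½ g t² = 7.23: 5.000 t² − 23.32 t + 7.23 = 0.
t = [23.32 ± √(543.8 − 144.6)] / 10 = (23.32 ± 19.98) / 10, giving t = 0.334 s or t = 4.33 s.
The flare is on the way up at the first time, so t = 0.334 s.

0.334 s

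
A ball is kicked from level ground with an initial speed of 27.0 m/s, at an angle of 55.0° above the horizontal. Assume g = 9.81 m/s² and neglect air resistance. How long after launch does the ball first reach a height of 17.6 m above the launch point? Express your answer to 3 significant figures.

v_y0 = 27.0 sin 55.0° = 22.12 m/s.
Set y = v_y0 t − ½ g t² = 17.6: 4.905 t² − 22.12 t + 17.6 = 0.
t = [22.12 ± √(489.3 − 345.3)] / 9.81 = (22.12 ± 12.00) / 9.81, giving t = 1.03 s or t = 3.48 s.
The ball is on the way up at the first time, so t = 1.03 s.

1.03 s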